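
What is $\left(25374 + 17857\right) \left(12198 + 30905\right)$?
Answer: $1863385793$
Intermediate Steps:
$\left(25374 + 17857\right) \left(12198 + 30905\right) = 43231 \cdot 43103 = 1863385793$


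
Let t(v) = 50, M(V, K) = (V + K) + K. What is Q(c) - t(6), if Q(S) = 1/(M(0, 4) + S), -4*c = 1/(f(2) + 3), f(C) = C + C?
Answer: -11122/223 ≈ -49.874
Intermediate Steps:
f(C) = 2*C
M(V, K) = V + 2*K (M(V, K) = (K + V) + K = V + 2*K)
c = -1/28 (c = -1/(4*(2*2 + 3)) = -1/(4*(4 + 3)) = -¼/7 = -¼*⅐ = -1/28 ≈ -0.035714)
Q(S) = 1/(8 + S) (Q(S) = 1/((0 + 2*4) + S) = 1/((0 + 8) + S) = 1/(8 + S))
Q(c) - t(6) = 1/(8 - 1/28) - 1*50 = 1/(223/28) - 50 = 28/223 - 50 = -11122/223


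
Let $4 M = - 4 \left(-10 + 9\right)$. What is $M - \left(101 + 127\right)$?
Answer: $-227$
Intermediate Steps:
$M = 1$ ($M = \frac{\left(-4\right) \left(-10 + 9\right)}{4} = \frac{\left(-4\right) \left(-1\right)}{4} = \frac{1}{4} \cdot 4 = 1$)
$M - \left(101 + 127\right) = 1 - \left(101 + 127\right) = 1 - 228 = -227$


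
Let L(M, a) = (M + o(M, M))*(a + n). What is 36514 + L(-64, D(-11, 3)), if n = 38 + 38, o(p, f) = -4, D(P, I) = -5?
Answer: 31686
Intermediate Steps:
n = 76
L(M, a) = (-4 + M)*(76 + a) (L(M, a) = (M - 4)*(a + 76) = (-4 + M)*(76 + a))
36514 + L(-64, D(-11, 3)) = 36514 + (-304 - 4*(-5) + 76*(-64) - 64*(-5)) = 36514 + (-304 + 20 - 4864 + 320) = 36514 - 4828 = 31686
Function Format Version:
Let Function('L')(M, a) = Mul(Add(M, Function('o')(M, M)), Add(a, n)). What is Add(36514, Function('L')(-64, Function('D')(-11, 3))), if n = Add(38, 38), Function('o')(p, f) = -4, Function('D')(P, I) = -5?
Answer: 31686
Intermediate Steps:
n = 76
Function('L')(M, a) = Mul(Add(-4, M), Add(76, a)) (Function('L')(M, a) = Mul(Add(M, -4), Add(a, 76)) = Mul(Add(-4, M), Add(76, a)))
Add(36514, Function('L')(-64, Function('D')(-11, 3))) = Add(36514, Add(-304, Mul(-4, -5), Mul(76, -64), Mul(-64, -5))) = Add(36514, Add(-304, 20, -4864, 320)) = Add(36514, -4828) = 31686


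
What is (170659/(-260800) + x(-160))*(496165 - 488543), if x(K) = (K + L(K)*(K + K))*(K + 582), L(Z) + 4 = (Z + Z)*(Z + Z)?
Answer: -13743396541239949449/130400 ≈ -1.0539e+14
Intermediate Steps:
L(Z) = -4 + 4*Z² (L(Z) = -4 + (Z + Z)*(Z + Z) = -4 + (2*Z)*(2*Z) = -4 + 4*Z²)
x(K) = (582 + K)*(K + 2*K*(-4 + 4*K²)) (x(K) = (K + (-4 + 4*K²)*(K + K))*(K + 582) = (K + (-4 + 4*K²)*(2*K))*(582 + K) = (K + 2*K*(-4 + 4*K²))*(582 + K) = (582 + K)*(K + 2*K*(-4 + 4*K²)))
(170659/(-260800) + x(-160))*(496165 - 488543) = (170659/(-260800) - 160*(-4074 - 7*(-160) + 8*(-160)³ + 4656*(-160)²))*(496165 - 488543) = (170659*(-1/260800) - 160*(-4074 + 1120 + 8*(-4096000) + 4656*25600))*7622 = (-170659/260800 - 160*(-4074 + 1120 - 32768000 + 119193600))*7622 = (-170659/260800 - 160*86422646)*7622 = (-170659/260800 - 13827623360)*7622 = -3606244172458659/260800*7622 = -13743396541239949449/130400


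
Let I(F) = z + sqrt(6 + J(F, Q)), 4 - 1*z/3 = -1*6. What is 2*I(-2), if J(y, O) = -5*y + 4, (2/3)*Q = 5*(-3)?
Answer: 60 + 4*sqrt(5) ≈ 68.944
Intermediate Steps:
Q = -45/2 (Q = 3*(5*(-3))/2 = (3/2)*(-15) = -45/2 ≈ -22.500)
J(y, O) = 4 - 5*y
z = 30 (z = 12 - (-3)*6 = 12 - 3*(-6) = 12 + 18 = 30)
I(F) = 30 + sqrt(10 - 5*F) (I(F) = 30 + sqrt(6 + (4 - 5*F)) = 30 + sqrt(10 - 5*F))
2*I(-2) = 2*(30 + sqrt(10 - 5*(-2))) = 2*(30 + sqrt(10 + 10)) = 2*(30 + sqrt(20)) = 2*(30 + 2*sqrt(5)) = 60 + 4*sqrt(5)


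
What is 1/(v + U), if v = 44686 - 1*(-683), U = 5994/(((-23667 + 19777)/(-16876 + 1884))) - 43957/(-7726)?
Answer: 15027070/1028985726619 ≈ 1.4604e-5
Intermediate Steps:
U = 347222587789/15027070 (U = 5994/((-3890/(-14992))) - 43957*(-1/7726) = 5994/((-3890*(-1/14992))) + 43957/7726 = 5994/(1945/7496) + 43957/7726 = 5994*(7496/1945) + 43957/7726 = 44931024/1945 + 43957/7726 = 347222587789/15027070 ≈ 23106.)
v = 45369 (v = 44686 + 683 = 45369)
1/(v + U) = 1/(45369 + 347222587789/15027070) = 1/(1028985726619/15027070) = 15027070/1028985726619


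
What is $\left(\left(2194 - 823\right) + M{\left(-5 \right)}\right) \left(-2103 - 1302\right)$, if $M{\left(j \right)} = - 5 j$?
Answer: $-4753380$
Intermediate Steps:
$\left(\left(2194 - 823\right) + M{\left(-5 \right)}\right) \left(-2103 - 1302\right) = \left(\left(2194 - 823\right) - -25\right) \left(-2103 - 1302\right) = \left(1371 + 25\right) \left(-3405\right) = 1396 \left(-3405\right) = -4753380$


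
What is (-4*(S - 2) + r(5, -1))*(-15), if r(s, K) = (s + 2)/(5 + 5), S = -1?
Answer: -381/2 ≈ -190.50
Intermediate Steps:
r(s, K) = 1/5 + s/10 (r(s, K) = (2 + s)/10 = (2 + s)*(1/10) = 1/5 + s/10)
(-4*(S - 2) + r(5, -1))*(-15) = (-4*(-1 - 2) + (1/5 + (1/10)*5))*(-15) = (-4*(-3) + (1/5 + 1/2))*(-15) = (12 + 7/10)*(-15) = (127/10)*(-15) = -381/2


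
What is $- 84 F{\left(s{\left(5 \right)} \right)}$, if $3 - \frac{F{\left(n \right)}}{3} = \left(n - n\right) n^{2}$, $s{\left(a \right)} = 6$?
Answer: $-756$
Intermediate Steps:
$F{\left(n \right)} = 9$ ($F{\left(n \right)} = 9 - 3 \left(n - n\right) n^{2} = 9 - 3 \cdot 0 n^{2} = 9 - 0 = 9 + 0 = 9$)
$- 84 F{\left(s{\left(5 \right)} \right)} = \left(-84\right) 9 = -756$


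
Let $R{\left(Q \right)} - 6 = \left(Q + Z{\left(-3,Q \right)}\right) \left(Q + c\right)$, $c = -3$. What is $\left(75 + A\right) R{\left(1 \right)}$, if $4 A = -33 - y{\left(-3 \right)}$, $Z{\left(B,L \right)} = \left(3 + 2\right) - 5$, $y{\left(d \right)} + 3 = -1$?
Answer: $271$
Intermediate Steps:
$y{\left(d \right)} = -4$ ($y{\left(d \right)} = -3 - 1 = -4$)
$Z{\left(B,L \right)} = 0$ ($Z{\left(B,L \right)} = 5 - 5 = 0$)
$R{\left(Q \right)} = 6 + Q \left(-3 + Q\right)$ ($R{\left(Q \right)} = 6 + \left(Q + 0\right) \left(Q - 3\right) = 6 + Q \left(-3 + Q\right)$)
$A = - \frac{29}{4}$ ($A = \frac{-33 - -4}{4} = \frac{-33 + 4}{4} = \frac{1}{4} \left(-29\right) = - \frac{29}{4} \approx -7.25$)
$\left(75 + A\right) R{\left(1 \right)} = \left(75 - \frac{29}{4}\right) \left(6 + 1^{2} - 3\right) = \frac{271 \left(6 + 1 - 3\right)}{4} = \frac{271}{4} \cdot 4 = 271$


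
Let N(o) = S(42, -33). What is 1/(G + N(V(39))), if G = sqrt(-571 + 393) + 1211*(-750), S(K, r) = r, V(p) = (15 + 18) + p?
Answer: -908283/824978008267 - I*sqrt(178)/824978008267 ≈ -1.101e-6 - 1.6172e-11*I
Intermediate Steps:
V(p) = 33 + p
N(o) = -33
G = -908250 + I*sqrt(178) (G = sqrt(-178) - 908250 = I*sqrt(178) - 908250 = -908250 + I*sqrt(178) ≈ -9.0825e+5 + 13.342*I)
1/(G + N(V(39))) = 1/((-908250 + I*sqrt(178)) - 33) = 1/(-908283 + I*sqrt(178))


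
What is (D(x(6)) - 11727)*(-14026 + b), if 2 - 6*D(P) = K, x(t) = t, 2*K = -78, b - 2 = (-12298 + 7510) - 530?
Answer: 680074391/3 ≈ 2.2669e+8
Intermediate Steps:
b = -5316 (b = 2 + ((-12298 + 7510) - 530) = 2 + (-4788 - 530) = 2 - 5318 = -5316)
K = -39 (K = (½)*(-78) = -39)
D(P) = 41/6 (D(P) = ⅓ - ⅙*(-39) = ⅓ + 13/2 = 41/6)
(D(x(6)) - 11727)*(-14026 + b) = (41/6 - 11727)*(-14026 - 5316) = -70321/6*(-19342) = 680074391/3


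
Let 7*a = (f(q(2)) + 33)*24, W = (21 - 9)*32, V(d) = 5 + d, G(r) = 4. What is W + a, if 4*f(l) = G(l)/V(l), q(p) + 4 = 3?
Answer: 498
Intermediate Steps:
q(p) = -1 (q(p) = -4 + 3 = -1)
W = 384 (W = 12*32 = 384)
f(l) = 1/(5 + l) (f(l) = (4/(5 + l))/4 = 1/(5 + l))
a = 114 (a = ((1/(5 - 1) + 33)*24)/7 = ((1/4 + 33)*24)/7 = ((¼ + 33)*24)/7 = ((133/4)*24)/7 = (⅐)*798 = 114)
W + a = 384 + 114 = 498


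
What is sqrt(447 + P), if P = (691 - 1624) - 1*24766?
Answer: 2*I*sqrt(6313) ≈ 158.91*I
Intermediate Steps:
P = -25699 (P = -933 - 24766 = -25699)
sqrt(447 + P) = sqrt(447 - 25699) = sqrt(-25252) = 2*I*sqrt(6313)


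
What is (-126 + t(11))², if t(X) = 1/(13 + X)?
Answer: 9138529/576 ≈ 15866.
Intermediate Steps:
(-126 + t(11))² = (-126 + 1/(13 + 11))² = (-126 + 1/24)² = (-3023/24)² = 9138529/576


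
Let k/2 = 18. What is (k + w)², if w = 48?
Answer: 7056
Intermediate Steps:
k = 36 (k = 2*18 = 36)
(k + w)² = (36 + 48)² = 84² = 7056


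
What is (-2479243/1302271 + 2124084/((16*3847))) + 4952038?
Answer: 99236257002707031/20039346148 ≈ 4.9521e+6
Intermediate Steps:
(-2479243/1302271 + 2124084/((16*3847))) + 4952038 = (-2479243*1/1302271 + 2124084/61552) + 4952038 = (-2479243/1302271 + 2124084*(1/61552)) + 4952038 = (-2479243/1302271 + 531021/15388) + 4952038 = 653382657407/20039346148 + 4952038 = 99236257002707031/20039346148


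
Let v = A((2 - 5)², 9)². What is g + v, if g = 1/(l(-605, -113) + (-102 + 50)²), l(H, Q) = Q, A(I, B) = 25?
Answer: 1619376/2591 ≈ 625.00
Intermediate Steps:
g = 1/2591 (g = 1/(-113 + (-102 + 50)²) = 1/(-113 + (-52)²) = 1/(-113 + 2704) = 1/2591 ≈ 0.00038595)
v = 625 (v = 25² = 625)
g + v = 1/2591 + 625 = 1619376/2591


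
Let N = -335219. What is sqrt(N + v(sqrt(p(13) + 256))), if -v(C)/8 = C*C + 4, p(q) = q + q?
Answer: I*sqrt(337507) ≈ 580.95*I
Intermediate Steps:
p(q) = 2*q
v(C) = -32 - 8*C**2 (v(C) = -8*(C*C + 4) = -8*(C**2 + 4) = -8*(4 + C**2) = -32 - 8*C**2)
sqrt(N + v(sqrt(p(13) + 256))) = sqrt(-335219 + (-32 - 8*(sqrt(2*13 + 256))**2)) = sqrt(-335219 + (-32 - 8*(sqrt(26 + 256))**2)) = sqrt(-335219 + (-32 - 8*(sqrt(282))**2)) = sqrt(-335219 + (-32 - 8*282)) = sqrt(-335219 + (-32 - 2256)) = sqrt(-335219 - 2288) = sqrt(-337507) = I*sqrt(337507)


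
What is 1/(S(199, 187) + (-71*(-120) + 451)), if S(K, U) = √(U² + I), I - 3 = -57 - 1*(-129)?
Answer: 8971/80443797 - 2*√8761/80443797 ≈ 0.00010919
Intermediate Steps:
I = 75 (I = 3 + (-57 - 1*(-129)) = 3 + (-57 + 129) = 3 + 72 = 75)
S(K, U) = √(75 + U²) (S(K, U) = √(U² + 75) = √(75 + U²))
1/(S(199, 187) + (-71*(-120) + 451)) = 1/(√(75 + 187²) + (-71*(-120) + 451)) = 1/(√(75 + 34969) + (8520 + 451)) = 1/(√35044 + 8971) = 1/(2*√8761 + 8971) = 1/(8971 + 2*√8761)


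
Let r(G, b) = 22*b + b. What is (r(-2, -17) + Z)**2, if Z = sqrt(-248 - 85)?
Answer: 152548 - 2346*I*sqrt(37) ≈ 1.5255e+5 - 14270.0*I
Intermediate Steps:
r(G, b) = 23*b
Z = 3*I*sqrt(37) (Z = sqrt(-333) = 3*I*sqrt(37) ≈ 18.248*I)
(r(-2, -17) + Z)**2 = (23*(-17) + 3*I*sqrt(37))**2 = (-391 + 3*I*sqrt(37))**2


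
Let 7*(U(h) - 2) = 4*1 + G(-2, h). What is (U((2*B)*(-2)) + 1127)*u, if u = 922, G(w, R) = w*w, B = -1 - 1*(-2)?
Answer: 7293942/7 ≈ 1.0420e+6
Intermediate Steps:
B = 1 (B = -1 + 2 = 1)
G(w, R) = w²
U(h) = 22/7 (U(h) = 2 + (4*1 + (-2)²)/7 = 2 + (4 + 4)/7 = 2 + (⅐)*8 = 2 + 8/7 = 22/7)
(U((2*B)*(-2)) + 1127)*u = (22/7 + 1127)*922 = (7911/7)*922 = 7293942/7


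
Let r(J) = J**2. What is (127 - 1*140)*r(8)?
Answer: -832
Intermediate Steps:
(127 - 1*140)*r(8) = (127 - 1*140)*8**2 = (127 - 140)*64 = -13*64 = -832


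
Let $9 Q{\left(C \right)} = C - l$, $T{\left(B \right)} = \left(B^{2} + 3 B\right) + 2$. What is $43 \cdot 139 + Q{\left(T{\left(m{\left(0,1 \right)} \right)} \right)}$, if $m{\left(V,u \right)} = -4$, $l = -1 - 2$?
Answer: $5978$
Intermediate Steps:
$l = -3$ ($l = -1 - 2 = -3$)
$T{\left(B \right)} = 2 + B^{2} + 3 B$
$Q{\left(C \right)} = \frac{1}{3} + \frac{C}{9}$ ($Q{\left(C \right)} = \frac{C - -3}{9} = \frac{C + 3}{9} = \frac{3 + C}{9} = \frac{1}{3} + \frac{C}{9}$)
$43 \cdot 139 + Q{\left(T{\left(m{\left(0,1 \right)} \right)} \right)} = 43 \cdot 139 + \left(\frac{1}{3} + \frac{2 + \left(-4\right)^{2} + 3 \left(-4\right)}{9}\right) = 5977 + \left(\frac{1}{3} + \frac{2 + 16 - 12}{9}\right) = 5977 + \left(\frac{1}{3} + \frac{1}{9} \cdot 6\right) = 5977 + \left(\frac{1}{3} + \frac{2}{3}\right) = 5977 + 1 = 5978$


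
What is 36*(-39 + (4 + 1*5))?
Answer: -1080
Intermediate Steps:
36*(-39 + (4 + 1*5)) = 36*(-39 + (4 + 5)) = 36*(-39 + 9) = 36*(-30) = -1080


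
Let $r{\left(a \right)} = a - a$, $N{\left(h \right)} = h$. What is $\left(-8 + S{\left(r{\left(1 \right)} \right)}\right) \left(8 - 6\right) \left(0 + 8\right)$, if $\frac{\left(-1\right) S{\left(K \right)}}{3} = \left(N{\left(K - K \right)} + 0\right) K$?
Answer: $-128$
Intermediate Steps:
$r{\left(a \right)} = 0$
$S{\left(K \right)} = 0$ ($S{\left(K \right)} = - 3 \left(\left(K - K\right) + 0\right) K = - 3 \left(0 + 0\right) K = - 3 \cdot 0 K = \left(-3\right) 0 = 0$)
$\left(-8 + S{\left(r{\left(1 \right)} \right)}\right) \left(8 - 6\right) \left(0 + 8\right) = \left(-8 + 0\right) \left(8 - 6\right) \left(0 + 8\right) = - 8 \cdot 2 \cdot 8 = \left(-8\right) 16 = -128$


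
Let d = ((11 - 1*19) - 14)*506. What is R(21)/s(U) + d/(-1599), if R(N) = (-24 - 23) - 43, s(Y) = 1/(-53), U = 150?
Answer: 7638362/1599 ≈ 4777.0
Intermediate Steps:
s(Y) = -1/53
R(N) = -90 (R(N) = -47 - 43 = -90)
d = -11132 (d = ((11 - 19) - 14)*506 = (-8 - 14)*506 = -22*506 = -11132)
R(21)/s(U) + d/(-1599) = -90/(-1/53) - 11132/(-1599) = -90*(-53) - 11132*(-1/1599) = 4770 + 11132/1599 = 7638362/1599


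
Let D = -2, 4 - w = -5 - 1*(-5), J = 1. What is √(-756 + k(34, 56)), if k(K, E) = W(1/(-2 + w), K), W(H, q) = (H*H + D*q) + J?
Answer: I*√3291/2 ≈ 28.684*I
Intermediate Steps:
w = 4 (w = 4 - (-5 - 1*(-5)) = 4 - (-5 + 5) = 4 - 1*0 = 4 + 0 = 4)
W(H, q) = 1 + H² - 2*q (W(H, q) = (H*H - 2*q) + 1 = (H² - 2*q) + 1 = 1 + H² - 2*q)
k(K, E) = 5/4 - 2*K (k(K, E) = 1 + (1/(-2 + 4))² - 2*K = 1 + (1/2)² - 2*K = 1 + (½)² - 2*K = 1 + ¼ - 2*K = 5/4 - 2*K)
√(-756 + k(34, 56)) = √(-756 + (5/4 - 2*34)) = √(-756 + (5/4 - 68)) = √(-756 - 267/4) = √(-3291/4) = I*√3291/2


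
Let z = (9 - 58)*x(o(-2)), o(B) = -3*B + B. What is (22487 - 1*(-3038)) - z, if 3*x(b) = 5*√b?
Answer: 77065/3 ≈ 25688.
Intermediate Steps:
o(B) = -2*B
x(b) = 5*√b/3 (x(b) = (5*√b)/3 = 5*√b/3)
z = -490/3 (z = (9 - 58)*(5*√(-2*(-2))/3) = -245*√4/3 = -245*2/3 = -49*10/3 = -490/3 ≈ -163.33)
(22487 - 1*(-3038)) - z = (22487 - 1*(-3038)) - 1*(-490/3) = (22487 + 3038) + 490/3 = 25525 + 490/3 = 77065/3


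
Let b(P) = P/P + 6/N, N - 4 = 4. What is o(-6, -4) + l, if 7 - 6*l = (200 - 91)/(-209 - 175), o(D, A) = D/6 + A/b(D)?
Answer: -33413/16128 ≈ -2.0717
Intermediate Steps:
N = 8 (N = 4 + 4 = 8)
b(P) = 7/4 (b(P) = P/P + 6/8 = 1 + 6*(⅛) = 1 + ¾ = 7/4)
o(D, A) = D/6 + 4*A/7 (o(D, A) = D/6 + A/(7/4) = D*(⅙) + A*(4/7) = D/6 + 4*A/7)
l = 2797/2304 (l = 7/6 - (200 - 91)/(6*(-209 - 175)) = 7/6 - 109/(6*(-384)) = 7/6 - 109*(-1)/(6*384) = 7/6 - ⅙*(-109/384) = 7/6 + 109/2304 = 2797/2304 ≈ 1.2140)
o(-6, -4) + l = ((⅙)*(-6) + (4/7)*(-4)) + 2797/2304 = (-1 - 16/7) + 2797/2304 = -23/7 + 2797/2304 = -33413/16128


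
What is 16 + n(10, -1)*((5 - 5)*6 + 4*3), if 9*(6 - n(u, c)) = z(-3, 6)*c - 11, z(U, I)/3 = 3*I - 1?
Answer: 512/3 ≈ 170.67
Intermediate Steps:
z(U, I) = -3 + 9*I (z(U, I) = 3*(3*I - 1) = 3*(-1 + 3*I) = -3 + 9*I)
n(u, c) = 65/9 - 17*c/3 (n(u, c) = 6 - ((-3 + 9*6)*c - 11)/9 = 6 - ((-3 + 54)*c - 11)/9 = 6 - (51*c - 11)/9 = 6 - (-11 + 51*c)/9 = 6 + (11/9 - 17*c/3) = 65/9 - 17*c/3)
16 + n(10, -1)*((5 - 5)*6 + 4*3) = 16 + (65/9 - 17/3*(-1))*((5 - 5)*6 + 4*3) = 16 + (65/9 + 17/3)*(0*6 + 12) = 16 + 116*(0 + 12)/9 = 16 + (116/9)*12 = 16 + 464/3 = 512/3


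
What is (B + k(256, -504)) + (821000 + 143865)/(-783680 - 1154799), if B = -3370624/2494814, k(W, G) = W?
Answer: 614555980856465/2418072273953 ≈ 254.15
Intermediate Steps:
B = -1685312/1247407 (B = -3370624*1/2494814 = -1685312/1247407 ≈ -1.3511)
(B + k(256, -504)) + (821000 + 143865)/(-783680 - 1154799) = (-1685312/1247407 + 256) + (821000 + 143865)/(-783680 - 1154799) = 317650880/1247407 + 964865/(-1938479) = 317650880/1247407 + 964865*(-1/1938479) = 317650880/1247407 - 964865/1938479 = 614555980856465/2418072273953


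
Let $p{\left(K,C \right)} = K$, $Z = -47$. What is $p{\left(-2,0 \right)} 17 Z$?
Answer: $1598$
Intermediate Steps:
$p{\left(-2,0 \right)} 17 Z = \left(-2\right) 17 \left(-47\right) = \left(-34\right) \left(-47\right) = 1598$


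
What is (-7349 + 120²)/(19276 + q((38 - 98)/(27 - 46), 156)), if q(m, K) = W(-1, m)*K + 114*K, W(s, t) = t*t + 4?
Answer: 2545411/14165524 ≈ 0.17969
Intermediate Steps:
W(s, t) = 4 + t² (W(s, t) = t² + 4 = 4 + t²)
q(m, K) = 114*K + K*(4 + m²) (q(m, K) = (4 + m²)*K + 114*K = K*(4 + m²) + 114*K = 114*K + K*(4 + m²))
(-7349 + 120²)/(19276 + q((38 - 98)/(27 - 46), 156)) = (-7349 + 120²)/(19276 + 156*(118 + ((38 - 98)/(27 - 46))²)) = (-7349 + 14400)/(19276 + 156*(118 + (-60/(-19))²)) = 7051/(19276 + 156*(118 + (-60*(-1/19))²)) = 7051/(19276 + 156*(118 + (60/19)²)) = 7051/(19276 + 156*(118 + 3600/361)) = 7051/(19276 + 156*(46198/361)) = 7051/(19276 + 7206888/361) = 7051/(14165524/361) = 7051*(361/14165524) = 2545411/14165524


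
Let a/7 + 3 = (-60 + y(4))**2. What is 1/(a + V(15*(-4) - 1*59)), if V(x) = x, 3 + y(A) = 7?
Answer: 1/21812 ≈ 4.5846e-5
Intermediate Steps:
y(A) = 4 (y(A) = -3 + 7 = 4)
a = 21931 (a = -21 + 7*(-60 + 4)**2 = -21 + 7*(-56)**2 = -21 + 7*3136 = -21 + 21952 = 21931)
1/(a + V(15*(-4) - 1*59)) = 1/(21931 + (15*(-4) - 1*59)) = 1/(21931 + (-60 - 59)) = 1/(21931 - 119) = 1/21812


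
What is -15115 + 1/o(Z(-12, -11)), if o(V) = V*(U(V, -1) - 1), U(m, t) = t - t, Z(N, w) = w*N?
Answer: -1995181/132 ≈ -15115.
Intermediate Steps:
Z(N, w) = N*w
U(m, t) = 0
o(V) = -V (o(V) = V*(0 - 1) = V*(-1) = -V)
-15115 + 1/o(Z(-12, -11)) = -15115 + 1/(-(-12)*(-11)) = -15115 + 1/(-1*132) = -15115 + 1/(-132) = -15115 - 1/132 = -1995181/132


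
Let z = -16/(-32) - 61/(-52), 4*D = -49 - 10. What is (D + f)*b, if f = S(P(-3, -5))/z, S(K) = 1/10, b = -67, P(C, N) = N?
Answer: 1712587/1740 ≈ 984.25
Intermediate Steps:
D = -59/4 (D = (-49 - 10)/4 = (1/4)*(-59) = -59/4 ≈ -14.750)
z = 87/52 (z = -16*(-1/32) - 61*(-1/52) = 1/2 + 61/52 = 87/52 ≈ 1.6731)
S(K) = 1/10
f = 26/435 (f = 1/(10*(87/52)) = (1/10)*(52/87) = 26/435 ≈ 0.059770)
(D + f)*b = (-59/4 + 26/435)*(-67) = -25561/1740*(-67) = 1712587/1740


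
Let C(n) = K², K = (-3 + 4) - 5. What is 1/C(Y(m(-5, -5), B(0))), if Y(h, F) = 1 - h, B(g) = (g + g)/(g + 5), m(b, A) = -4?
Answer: 1/16 ≈ 0.062500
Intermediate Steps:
B(g) = 2*g/(5 + g) (B(g) = (2*g)/(5 + g) = 2*g/(5 + g))
K = -4 (K = 1 - 5 = -4)
C(n) = 16 (C(n) = (-4)² = 16)
1/C(Y(m(-5, -5), B(0))) = 1/16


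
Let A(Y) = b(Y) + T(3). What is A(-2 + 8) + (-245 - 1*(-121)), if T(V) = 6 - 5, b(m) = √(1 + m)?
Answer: -123 + √7 ≈ -120.35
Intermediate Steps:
T(V) = 1
A(Y) = 1 + √(1 + Y) (A(Y) = √(1 + Y) + 1 = 1 + √(1 + Y))
A(-2 + 8) + (-245 - 1*(-121)) = (1 + √(1 + (-2 + 8))) + (-245 - 1*(-121)) = (1 + √(1 + 6)) + (-245 + 121) = (1 + √7) - 124 = -123 + √7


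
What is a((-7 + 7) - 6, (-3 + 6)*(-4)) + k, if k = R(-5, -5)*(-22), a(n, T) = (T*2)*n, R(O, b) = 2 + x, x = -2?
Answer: 144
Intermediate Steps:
R(O, b) = 0 (R(O, b) = 2 - 2 = 0)
a(n, T) = 2*T*n (a(n, T) = (2*T)*n = 2*T*n)
k = 0 (k = 0*(-22) = 0)
a((-7 + 7) - 6, (-3 + 6)*(-4)) + k = 2*((-3 + 6)*(-4))*((-7 + 7) - 6) + 0 = 2*(3*(-4))*(0 - 6) + 0 = 2*(-12)*(-6) + 0 = 144 + 0 = 144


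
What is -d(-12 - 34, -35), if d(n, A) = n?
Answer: 46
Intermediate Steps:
-d(-12 - 34, -35) = -(-12 - 34) = -1*(-46) = 46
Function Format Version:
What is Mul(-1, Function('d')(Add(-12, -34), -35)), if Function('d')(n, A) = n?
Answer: 46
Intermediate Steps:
Mul(-1, Function('d')(Add(-12, -34), -35)) = Mul(-1, Add(-12, -34)) = Mul(-1, -46) = 46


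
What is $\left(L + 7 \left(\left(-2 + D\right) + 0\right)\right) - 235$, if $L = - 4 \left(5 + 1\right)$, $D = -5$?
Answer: $-308$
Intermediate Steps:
$L = -24$ ($L = \left(-4\right) 6 = -24$)
$\left(L + 7 \left(\left(-2 + D\right) + 0\right)\right) - 235 = \left(-24 + 7 \left(\left(-2 - 5\right) + 0\right)\right) - 235 = \left(-24 + 7 \left(-7 + 0\right)\right) - 235 = \left(-24 + 7 \left(-7\right)\right) - 235 = \left(-24 - 49\right) - 235 = -73 - 235 = -308$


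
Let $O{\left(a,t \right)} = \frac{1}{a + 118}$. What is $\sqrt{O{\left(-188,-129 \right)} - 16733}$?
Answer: $\frac{i \sqrt{81991770}}{70} \approx 129.36 i$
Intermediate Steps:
$O{\left(a,t \right)} = \frac{1}{118 + a}$
$\sqrt{O{\left(-188,-129 \right)} - 16733} = \sqrt{\frac{1}{118 - 188} - 16733} = \sqrt{\frac{1}{-70} - 16733} = \sqrt{- \frac{1}{70} - 16733} = \sqrt{- \frac{1171311}{70}} = \frac{i \sqrt{81991770}}{70}$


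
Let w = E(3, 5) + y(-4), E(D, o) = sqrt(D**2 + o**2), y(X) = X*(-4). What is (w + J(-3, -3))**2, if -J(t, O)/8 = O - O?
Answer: (16 + sqrt(34))**2 ≈ 476.59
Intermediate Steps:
J(t, O) = 0 (J(t, O) = -8*(O - O) = -8*0 = 0)
y(X) = -4*X
w = 16 + sqrt(34) (w = sqrt(3**2 + 5**2) - 4*(-4) = sqrt(9 + 25) + 16 = sqrt(34) + 16 = 16 + sqrt(34) ≈ 21.831)
(w + J(-3, -3))**2 = ((16 + sqrt(34)) + 0)**2 = (16 + sqrt(34))**2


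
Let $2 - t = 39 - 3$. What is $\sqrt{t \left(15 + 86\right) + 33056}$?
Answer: $\sqrt{29622} \approx 172.11$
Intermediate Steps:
$t = -34$ ($t = 2 - \left(39 - 3\right) = 2 - 36 = -34$)
$\sqrt{t \left(15 + 86\right) + 33056} = \sqrt{- 34 \left(15 + 86\right) + 33056} = \sqrt{\left(-34\right) 101 + 33056} = \sqrt{-3434 + 33056} = \sqrt{29622}$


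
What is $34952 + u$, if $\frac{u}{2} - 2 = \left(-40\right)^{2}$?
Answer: $38156$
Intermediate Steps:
$u = 3204$ ($u = 4 + 2 \left(-40\right)^{2} = 4 + 2 \cdot 1600 = 4 + 3200 = 3204$)
$34952 + u = 34952 + 3204 = 38156$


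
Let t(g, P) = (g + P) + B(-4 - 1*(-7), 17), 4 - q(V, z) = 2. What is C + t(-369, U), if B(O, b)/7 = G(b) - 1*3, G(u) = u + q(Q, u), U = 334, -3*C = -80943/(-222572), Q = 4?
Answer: 17111063/222572 ≈ 76.879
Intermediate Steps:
q(V, z) = 2 (q(V, z) = 4 - 1*2 = 4 - 2 = 2)
C = -26981/222572 (C = -(-26981)/(-222572) = -(-26981)*(-1)/222572 = -⅓*80943/222572 = -26981/222572 ≈ -0.12122)
G(u) = 2 + u (G(u) = u + 2 = 2 + u)
B(O, b) = -7 + 7*b (B(O, b) = 7*((2 + b) - 1*3) = 7*((2 + b) - 3) = 7*(-1 + b) = -7 + 7*b)
t(g, P) = 112 + P + g (t(g, P) = (g + P) + (-7 + 7*17) = (P + g) + (-7 + 119) = (P + g) + 112 = 112 + P + g)
C + t(-369, U) = -26981/222572 + (112 + 334 - 369) = -26981/222572 + 77 = 17111063/222572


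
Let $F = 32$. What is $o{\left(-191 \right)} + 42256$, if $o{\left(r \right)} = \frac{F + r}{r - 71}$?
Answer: $\frac{11071231}{262} \approx 42257.0$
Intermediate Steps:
$o{\left(r \right)} = \frac{32 + r}{-71 + r}$ ($o{\left(r \right)} = \frac{32 + r}{r - 71} = \frac{32 + r}{-71 + r}$)
$o{\left(-191 \right)} + 42256 = \frac{32 - 191}{-71 - 191} + 42256 = \frac{1}{-262} \left(-159\right) + 42256 = \left(- \frac{1}{262}\right) \left(-159\right) + 42256 = \frac{159}{262} + 42256 = \frac{11071231}{262}$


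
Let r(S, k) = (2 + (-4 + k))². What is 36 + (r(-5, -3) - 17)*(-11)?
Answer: -52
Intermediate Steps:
r(S, k) = (-2 + k)²
36 + (r(-5, -3) - 17)*(-11) = 36 + ((-2 - 3)² - 17)*(-11) = 36 + ((-5)² - 17)*(-11) = 36 + (25 - 17)*(-11) = 36 + 8*(-11) = 36 - 88 = -52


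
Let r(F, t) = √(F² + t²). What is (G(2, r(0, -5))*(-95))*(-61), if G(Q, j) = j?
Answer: 28975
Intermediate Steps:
(G(2, r(0, -5))*(-95))*(-61) = (√(0² + (-5)²)*(-95))*(-61) = (√(0 + 25)*(-95))*(-61) = (√25*(-95))*(-61) = (5*(-95))*(-61) = -475*(-61) = 28975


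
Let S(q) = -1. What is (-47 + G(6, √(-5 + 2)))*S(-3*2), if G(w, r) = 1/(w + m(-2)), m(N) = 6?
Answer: 563/12 ≈ 46.917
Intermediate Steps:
G(w, r) = 1/(6 + w) (G(w, r) = 1/(w + 6) = 1/(6 + w))
(-47 + G(6, √(-5 + 2)))*S(-3*2) = (-47 + 1/(6 + 6))*(-1) = (-47 + 1/12)*(-1) = -563/12*(-1) = 563/12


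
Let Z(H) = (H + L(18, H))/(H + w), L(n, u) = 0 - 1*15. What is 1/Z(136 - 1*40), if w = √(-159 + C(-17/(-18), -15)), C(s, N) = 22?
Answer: 32/27 + I*√137/81 ≈ 1.1852 + 0.1445*I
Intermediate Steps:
L(n, u) = -15 (L(n, u) = 0 - 15 = -15)
w = I*√137 (w = √(-159 + 22) = √(-137) = I*√137 ≈ 11.705*I)
Z(H) = (-15 + H)/(H + I*√137) (Z(H) = (H - 15)/(H + I*√137) = (-15 + H)/(H + I*√137))
1/Z(136 - 1*40) = 1/((-15 + (136 - 1*40))/((136 - 1*40) + I*√137)) = 1/((-15 + (136 - 40))/((136 - 40) + I*√137)) = 1/((-15 + 96)/(96 + I*√137)) = 1/(81/(96 + I*√137)) = 32/27 + I*√137/81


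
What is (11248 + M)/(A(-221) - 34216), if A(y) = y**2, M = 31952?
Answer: 192/65 ≈ 2.9538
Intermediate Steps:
(11248 + M)/(A(-221) - 34216) = (11248 + 31952)/((-221)**2 - 34216) = 43200/(48841 - 34216) = 43200/14625 = 43200*(1/14625) = 192/65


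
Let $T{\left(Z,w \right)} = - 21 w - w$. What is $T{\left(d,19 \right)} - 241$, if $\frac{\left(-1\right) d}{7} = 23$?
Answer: $-659$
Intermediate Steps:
$d = -161$ ($d = \left(-7\right) 23 = -161$)
$T{\left(Z,w \right)} = - 22 w$
$T{\left(d,19 \right)} - 241 = \left(-22\right) 19 - 241 = -418 - 241 = -659$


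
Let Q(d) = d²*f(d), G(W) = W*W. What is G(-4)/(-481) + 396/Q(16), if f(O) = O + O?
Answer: 14851/985088 ≈ 0.015076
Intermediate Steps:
G(W) = W²
f(O) = 2*O
Q(d) = 2*d³ (Q(d) = d²*(2*d) = 2*d³)
G(-4)/(-481) + 396/Q(16) = (-4)²/(-481) + 396/((2*16³)) = 16*(-1/481) + 396/((2*4096)) = -16/481 + 396/8192 = -16/481 + 396*(1/8192) = -16/481 + 99/2048 = 14851/985088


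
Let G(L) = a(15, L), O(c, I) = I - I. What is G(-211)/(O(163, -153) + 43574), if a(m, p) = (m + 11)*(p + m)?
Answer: -2548/21787 ≈ -0.11695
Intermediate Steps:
O(c, I) = 0
a(m, p) = (11 + m)*(m + p)
G(L) = 390 + 26*L (G(L) = 15**2 + 11*15 + 11*L + 15*L = 225 + 165 + 11*L + 15*L = 390 + 26*L)
G(-211)/(O(163, -153) + 43574) = (390 + 26*(-211))/(0 + 43574) = (390 - 5486)/43574 = -5096*1/43574 = -2548/21787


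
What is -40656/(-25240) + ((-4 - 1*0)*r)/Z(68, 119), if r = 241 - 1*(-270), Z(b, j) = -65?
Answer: 271166/8203 ≈ 33.057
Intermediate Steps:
r = 511 (r = 241 + 270 = 511)
-40656/(-25240) + ((-4 - 1*0)*r)/Z(68, 119) = -40656/(-25240) + ((-4 - 1*0)*511)/(-65) = -40656*(-1/25240) + ((-4 + 0)*511)*(-1/65) = 5082/3155 - 4*511*(-1/65) = 5082/3155 - 2044*(-1/65) = 5082/3155 + 2044/65 = 271166/8203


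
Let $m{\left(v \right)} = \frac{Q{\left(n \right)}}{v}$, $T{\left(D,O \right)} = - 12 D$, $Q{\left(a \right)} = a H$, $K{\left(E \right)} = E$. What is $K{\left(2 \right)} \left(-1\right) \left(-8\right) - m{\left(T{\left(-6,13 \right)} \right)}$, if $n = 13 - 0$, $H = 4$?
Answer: $\frac{275}{18} \approx 15.278$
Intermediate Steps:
$n = 13$ ($n = 13 + 0 = 13$)
$Q{\left(a \right)} = 4 a$ ($Q{\left(a \right)} = a 4 = 4 a$)
$m{\left(v \right)} = \frac{52}{v}$ ($m{\left(v \right)} = \frac{4 \cdot 13}{v} = \frac{52}{v}$)
$K{\left(2 \right)} \left(-1\right) \left(-8\right) - m{\left(T{\left(-6,13 \right)} \right)} = 2 \left(-1\right) \left(-8\right) - \frac{52}{\left(-12\right) \left(-6\right)} = \left(-2\right) \left(-8\right) - \frac{52}{72} = 16 - 52 \cdot \frac{1}{72} = 16 - \frac{13}{18} = \frac{275}{18}$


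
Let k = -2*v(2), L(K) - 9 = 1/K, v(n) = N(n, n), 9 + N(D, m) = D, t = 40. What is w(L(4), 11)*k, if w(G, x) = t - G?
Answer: 861/2 ≈ 430.50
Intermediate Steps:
N(D, m) = -9 + D
v(n) = -9 + n
L(K) = 9 + 1/K
w(G, x) = 40 - G
k = 14 (k = -2*(-9 + 2) = -2*(-7) = 14)
w(L(4), 11)*k = (40 - (9 + 1/4))*14 = (40 - (9 + ¼))*14 = (40 - 1*37/4)*14 = (40 - 37/4)*14 = (123/4)*14 = 861/2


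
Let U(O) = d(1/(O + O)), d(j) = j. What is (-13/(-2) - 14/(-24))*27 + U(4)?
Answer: 1531/8 ≈ 191.38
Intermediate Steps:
U(O) = 1/(2*O) (U(O) = 1/(O + O) = 1/(2*O))
(-13/(-2) - 14/(-24))*27 + U(4) = (-13/(-2) - 14/(-24))*27 + (½)/4 = (-13*(-½) - 14*(-1/24))*27 + (½)*(¼) = (13/2 + 7/12)*27 + ⅛ = (85/12)*27 + ⅛ = 765/4 + ⅛ = 1531/8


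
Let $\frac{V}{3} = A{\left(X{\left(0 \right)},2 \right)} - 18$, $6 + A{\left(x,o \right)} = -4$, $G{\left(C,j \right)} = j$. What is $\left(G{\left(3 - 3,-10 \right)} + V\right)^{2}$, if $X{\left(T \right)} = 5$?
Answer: $8836$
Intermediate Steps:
$A{\left(x,o \right)} = -10$ ($A{\left(x,o \right)} = -6 - 4 = -10$)
$V = -84$ ($V = 3 \left(-10 - 18\right) = 3 \left(-28\right) = -84$)
$\left(G{\left(3 - 3,-10 \right)} + V\right)^{2} = \left(-10 - 84\right)^{2} = \left(-94\right)^{2} = 8836$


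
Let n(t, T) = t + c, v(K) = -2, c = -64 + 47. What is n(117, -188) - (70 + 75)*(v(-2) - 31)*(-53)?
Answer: -253505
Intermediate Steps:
c = -17
n(t, T) = -17 + t (n(t, T) = t - 17 = -17 + t)
n(117, -188) - (70 + 75)*(v(-2) - 31)*(-53) = (-17 + 117) - (70 + 75)*(-2 - 31)*(-53) = 100 - 145*(-33)*(-53) = 100 - (-4785)*(-53) = 100 - 1*253605 = 100 - 253605 = -253505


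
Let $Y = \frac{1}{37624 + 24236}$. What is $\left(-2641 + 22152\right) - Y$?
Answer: $\frac{1206950459}{61860} \approx 19511.0$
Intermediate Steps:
$Y = \frac{1}{61860} \approx 1.6166 \cdot 10^{-5}$
$\left(-2641 + 22152\right) - Y = \left(-2641 + 22152\right) - \frac{1}{61860} = 19511 - \frac{1}{61860} = \frac{1206950459}{61860}$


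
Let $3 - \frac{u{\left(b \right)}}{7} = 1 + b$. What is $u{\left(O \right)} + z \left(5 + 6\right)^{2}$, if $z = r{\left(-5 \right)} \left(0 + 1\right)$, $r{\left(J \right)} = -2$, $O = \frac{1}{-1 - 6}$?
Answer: $-227$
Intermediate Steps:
$O = - \frac{1}{7}$ ($O = \frac{1}{-7} = - \frac{1}{7} \approx -0.14286$)
$u{\left(b \right)} = 14 - 7 b$ ($u{\left(b \right)} = 21 - 7 \left(1 + b\right) = 21 - \left(7 + 7 b\right) = 14 - 7 b$)
$z = -2$ ($z = - 2 \left(0 + 1\right) = \left(-2\right) 1 = -2$)
$u{\left(O \right)} + z \left(5 + 6\right)^{2} = \left(14 - -1\right) - 2 \left(5 + 6\right)^{2} = \left(14 + 1\right) - 2 \cdot 11^{2} = 15 - 242 = -227$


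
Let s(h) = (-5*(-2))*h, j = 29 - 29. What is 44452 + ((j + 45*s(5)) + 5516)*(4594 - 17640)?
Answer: -101270784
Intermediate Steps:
j = 0
s(h) = 10*h
44452 + ((j + 45*s(5)) + 5516)*(4594 - 17640) = 44452 + ((0 + 45*(10*5)) + 5516)*(4594 - 17640) = 44452 + ((0 + 45*50) + 5516)*(-13046) = 44452 + ((0 + 2250) + 5516)*(-13046) = 44452 + (2250 + 5516)*(-13046) = 44452 + 7766*(-13046) = 44452 - 101315236 = -101270784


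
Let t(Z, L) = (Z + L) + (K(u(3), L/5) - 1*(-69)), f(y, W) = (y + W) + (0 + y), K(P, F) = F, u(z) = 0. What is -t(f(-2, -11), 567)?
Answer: -3672/5 ≈ -734.40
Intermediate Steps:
f(y, W) = W + 2*y (f(y, W) = (W + y) + y = W + 2*y)
t(Z, L) = 69 + Z + 6*L/5 (t(Z, L) = (Z + L) + (L/5 - 1*(-69)) = (L + Z) + (L*(⅕) + 69) = (L + Z) + (L/5 + 69) = (L + Z) + (69 + L/5) = 69 + Z + 6*L/5)
-t(f(-2, -11), 567) = -(69 + (-11 + 2*(-2)) + (6/5)*567) = -(69 + (-11 - 4) + 3402/5) = -(69 - 15 + 3402/5) = -1*3672/5 = -3672/5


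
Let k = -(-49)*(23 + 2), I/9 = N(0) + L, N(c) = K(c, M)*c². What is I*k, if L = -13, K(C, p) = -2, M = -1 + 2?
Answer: -143325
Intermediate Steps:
M = 1
N(c) = -2*c²
I = -117 (I = 9*(-2*0² - 13) = 9*(-2*0 - 13) = 9*(0 - 13) = 9*(-13) = -117)
k = 1225 (k = -(-49)*25 = -1*(-1225) = 1225)
I*k = -117*1225 = -143325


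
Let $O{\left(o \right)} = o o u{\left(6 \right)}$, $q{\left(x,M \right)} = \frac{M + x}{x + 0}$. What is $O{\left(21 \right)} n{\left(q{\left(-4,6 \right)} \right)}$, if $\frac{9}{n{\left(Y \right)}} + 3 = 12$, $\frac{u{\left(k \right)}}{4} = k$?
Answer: $10584$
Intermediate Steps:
$u{\left(k \right)} = 4 k$
$q{\left(x,M \right)} = \frac{M + x}{x}$
$O{\left(o \right)} = 24 o^{2}$ ($O{\left(o \right)} = o o 4 \cdot 6 = o^{2} \cdot 24 = 24 o^{2}$)
$n{\left(Y \right)} = 1$ ($n{\left(Y \right)} = \frac{9}{-3 + 12} = \frac{9}{9} = 9 \cdot \frac{1}{9} = 1$)
$O{\left(21 \right)} n{\left(q{\left(-4,6 \right)} \right)} = 24 \cdot 21^{2} \cdot 1 = 24 \cdot 441 \cdot 1 = 10584 \cdot 1 = 10584$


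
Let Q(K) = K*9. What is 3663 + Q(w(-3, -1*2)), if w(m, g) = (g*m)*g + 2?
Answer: 3573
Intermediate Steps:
w(m, g) = 2 + m*g² (w(m, g) = m*g² + 2 = 2 + m*g²)
Q(K) = 9*K
3663 + Q(w(-3, -1*2)) = 3663 + 9*(2 - 3*(-1*2)²) = 3663 + 9*(2 - 3*(-2)²) = 3663 + 9*(2 - 3*4) = 3663 + 9*(2 - 12) = 3663 + 9*(-10) = 3663 - 90 = 3573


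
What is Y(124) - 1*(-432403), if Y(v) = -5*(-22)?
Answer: 432513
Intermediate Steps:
Y(v) = 110
Y(124) - 1*(-432403) = 110 - 1*(-432403) = 110 + 432403 = 432513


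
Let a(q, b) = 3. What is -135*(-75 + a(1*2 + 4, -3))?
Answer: 9720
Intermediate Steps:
-135*(-75 + a(1*2 + 4, -3)) = -135*(-75 + 3) = -135*(-72) = 9720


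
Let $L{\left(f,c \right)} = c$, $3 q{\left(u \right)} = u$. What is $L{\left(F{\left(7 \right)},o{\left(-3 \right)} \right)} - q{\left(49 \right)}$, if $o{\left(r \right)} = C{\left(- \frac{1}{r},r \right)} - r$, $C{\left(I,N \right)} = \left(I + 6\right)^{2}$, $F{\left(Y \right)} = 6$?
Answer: $\frac{241}{9} \approx 26.778$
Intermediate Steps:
$q{\left(u \right)} = \frac{u}{3}$
$C{\left(I,N \right)} = \left(6 + I\right)^{2}$
$o{\left(r \right)} = \left(6 - \frac{1}{r}\right)^{2} - r$
$L{\left(F{\left(7 \right)},o{\left(-3 \right)} \right)} - q{\left(49 \right)} = \left(\left(-1\right) \left(-3\right) + \frac{\left(-1 + 6 \left(-3\right)\right)^{2}}{9}\right) - \frac{1}{3} \cdot 49 = \left(3 + \frac{\left(-1 - 18\right)^{2}}{9}\right) - \frac{49}{3} = \left(3 + \frac{\left(-19\right)^{2}}{9}\right) - \frac{49}{3} = \left(3 + \frac{1}{9} \cdot 361\right) - \frac{49}{3} = \left(3 + \frac{361}{9}\right) - \frac{49}{3} = \frac{388}{9} - \frac{49}{3} = \frac{241}{9}$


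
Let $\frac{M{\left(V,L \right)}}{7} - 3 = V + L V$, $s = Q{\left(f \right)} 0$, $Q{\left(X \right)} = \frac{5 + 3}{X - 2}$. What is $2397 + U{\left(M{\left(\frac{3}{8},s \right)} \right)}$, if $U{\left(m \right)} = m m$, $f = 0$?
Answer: $\frac{189129}{64} \approx 2955.1$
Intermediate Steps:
$Q{\left(X \right)} = \frac{8}{-2 + X}$
$s = 0$ ($s = \frac{8}{-2 + 0} \cdot 0 = \frac{8}{-2} \cdot 0 = 8 \left(- \frac{1}{2}\right) 0 = \left(-4\right) 0 = 0$)
$M{\left(V,L \right)} = 21 + 7 V + 7 L V$ ($M{\left(V,L \right)} = 21 + 7 \left(V + L V\right) = 21 + \left(7 V + 7 L V\right) = 21 + 7 V + 7 L V$)
$U{\left(m \right)} = m^{2}$
$2397 + U{\left(M{\left(\frac{3}{8},s \right)} \right)} = 2397 + \left(21 + 7 \cdot \frac{3}{8} + 7 \cdot 0 \cdot \frac{3}{8}\right)^{2} = 2397 + \left(21 + \frac{21}{8} + 0\right)^{2} = 2397 + \left(\frac{189}{8}\right)^{2} = 2397 + \frac{35721}{64} = \frac{189129}{64}$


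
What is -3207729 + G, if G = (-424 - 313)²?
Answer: -2664560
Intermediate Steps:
G = 543169 (G = (-737)² = 543169)
-3207729 + G = -3207729 + 543169 = -2664560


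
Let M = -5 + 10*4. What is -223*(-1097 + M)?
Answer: 236826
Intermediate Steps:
M = 35 (M = -5 + 40 = 35)
-223*(-1097 + M) = -223*(-1097 + 35) = -223*(-1062) = 236826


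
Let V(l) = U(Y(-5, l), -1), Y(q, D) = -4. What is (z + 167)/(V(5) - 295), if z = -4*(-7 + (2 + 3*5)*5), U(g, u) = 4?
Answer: 145/291 ≈ 0.49828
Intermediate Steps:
V(l) = 4
z = -312 (z = -4*(-7 + (2 + 15)*5) = -4*(-7 + 17*5) = -4*(-7 + 85) = -4*78 = -312)
(z + 167)/(V(5) - 295) = (-312 + 167)/(4 - 295) = -145/(-291) = -145*(-1/291) = 145/291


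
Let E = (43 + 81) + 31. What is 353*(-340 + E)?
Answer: -65305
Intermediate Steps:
E = 155 (E = 124 + 31 = 155)
353*(-340 + E) = 353*(-340 + 155) = 353*(-185) = -65305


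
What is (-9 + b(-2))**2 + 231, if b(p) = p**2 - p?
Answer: 240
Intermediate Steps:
(-9 + b(-2))**2 + 231 = (-9 - 2*(-1 - 2))**2 + 231 = (-9 - 2*(-3))**2 + 231 = (-9 + 6)**2 + 231 = (-3)**2 + 231 = 9 + 231 = 240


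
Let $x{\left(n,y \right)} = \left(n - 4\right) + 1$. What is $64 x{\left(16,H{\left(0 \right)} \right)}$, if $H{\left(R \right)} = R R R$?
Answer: $832$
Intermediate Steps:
$H{\left(R \right)} = R^{3}$ ($H{\left(R \right)} = R^{2} R = R^{3}$)
$x{\left(n,y \right)} = -3 + n$ ($x{\left(n,y \right)} = \left(-4 + n\right) + 1 = -3 + n$)
$64 x{\left(16,H{\left(0 \right)} \right)} = 64 \left(-3 + 16\right) = 64 \cdot 13 = 832$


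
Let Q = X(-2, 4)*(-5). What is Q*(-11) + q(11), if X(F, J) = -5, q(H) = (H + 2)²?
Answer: -106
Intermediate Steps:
q(H) = (2 + H)²
Q = 25 (Q = -5*(-5) = 25)
Q*(-11) + q(11) = 25*(-11) + (2 + 11)² = -275 + 13² = -275 + 169 = -106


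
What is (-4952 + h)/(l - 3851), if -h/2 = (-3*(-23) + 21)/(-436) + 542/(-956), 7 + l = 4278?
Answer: -21494043/1823570 ≈ -11.787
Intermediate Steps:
l = 4271 (l = -7 + 4278 = 4271)
h = 40294/26051 (h = -2*((-3*(-23) + 21)/(-436) + 542/(-956)) = -2*((69 + 21)*(-1/436) + 542*(-1/956)) = -2*(90*(-1/436) - 271/478) = -2*(-45/218 - 271/478) = -2*(-20147/26051) = 40294/26051 ≈ 1.5467)
(-4952 + h)/(l - 3851) = (-4952 + 40294/26051)/(4271 - 3851) = -128964258/26051/420 = -128964258/26051*1/420 = -21494043/1823570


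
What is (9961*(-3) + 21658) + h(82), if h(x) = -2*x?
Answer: -8389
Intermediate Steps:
(9961*(-3) + 21658) + h(82) = (9961*(-3) + 21658) - 2*82 = (-29883 + 21658) - 164 = -8225 - 164 = -8389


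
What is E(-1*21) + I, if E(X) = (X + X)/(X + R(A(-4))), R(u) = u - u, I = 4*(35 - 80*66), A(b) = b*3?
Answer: -20978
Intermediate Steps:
A(b) = 3*b
I = -20980 (I = 4*(35 - 5280) = 4*(-5245) = -20980)
R(u) = 0
E(X) = 2 (E(X) = (X + X)/(X + 0) = (2*X)/X = 2)
E(-1*21) + I = 2 - 20980 = -20978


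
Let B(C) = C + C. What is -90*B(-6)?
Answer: 1080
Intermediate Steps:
B(C) = 2*C
-90*B(-6) = -180*(-6) = -90*(-12) = 1080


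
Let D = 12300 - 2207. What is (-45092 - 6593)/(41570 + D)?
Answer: -51685/51663 ≈ -1.0004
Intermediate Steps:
D = 10093
(-45092 - 6593)/(41570 + D) = (-45092 - 6593)/(41570 + 10093) = -51685/51663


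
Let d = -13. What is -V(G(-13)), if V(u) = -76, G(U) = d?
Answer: 76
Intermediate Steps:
G(U) = -13
-V(G(-13)) = -1*(-76) = 76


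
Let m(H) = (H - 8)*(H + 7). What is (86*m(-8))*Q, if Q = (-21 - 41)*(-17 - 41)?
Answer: 4948096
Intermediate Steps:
Q = 3596 (Q = -62*(-58) = 3596)
m(H) = (-8 + H)*(7 + H)
(86*m(-8))*Q = (86*(-56 + (-8)**2 - 1*(-8)))*3596 = (86*(-56 + 64 + 8))*3596 = (86*16)*3596 = 1376*3596 = 4948096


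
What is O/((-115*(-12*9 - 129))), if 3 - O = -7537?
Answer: 1508/5451 ≈ 0.27665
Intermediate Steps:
O = 7540 (O = 3 - 1*(-7537) = 3 + 7537 = 7540)
O/((-115*(-12*9 - 129))) = 7540/((-115*(-12*9 - 129))) = 7540/((-115*(-108 - 129))) = 7540/((-115*(-237))) = 7540/27255 = 7540*(1/27255) = 1508/5451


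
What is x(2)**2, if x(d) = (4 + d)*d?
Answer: 144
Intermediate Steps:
x(d) = d*(4 + d)
x(2)**2 = (2*(4 + 2))**2 = (2*6)**2 = 12**2 = 144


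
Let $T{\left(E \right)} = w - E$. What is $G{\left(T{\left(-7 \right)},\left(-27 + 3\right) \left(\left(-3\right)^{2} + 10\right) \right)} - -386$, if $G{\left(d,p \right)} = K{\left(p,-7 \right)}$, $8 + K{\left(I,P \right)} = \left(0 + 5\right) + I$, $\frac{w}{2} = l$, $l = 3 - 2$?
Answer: $-73$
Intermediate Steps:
$l = 1$ ($l = 3 - 2 = 1$)
$w = 2$ ($w = 2 \cdot 1 = 2$)
$K{\left(I,P \right)} = -3 + I$ ($K{\left(I,P \right)} = -8 + \left(\left(0 + 5\right) + I\right) = -8 + \left(5 + I\right) = -3 + I$)
$T{\left(E \right)} = 2 - E$
$G{\left(d,p \right)} = -3 + p$
$G{\left(T{\left(-7 \right)},\left(-27 + 3\right) \left(\left(-3\right)^{2} + 10\right) \right)} - -386 = \left(-3 + \left(-27 + 3\right) \left(\left(-3\right)^{2} + 10\right)\right) - -386 = \left(-3 - 24 \left(9 + 10\right)\right) + 386 = \left(-3 - 456\right) + 386 = -459 + 386 = -73$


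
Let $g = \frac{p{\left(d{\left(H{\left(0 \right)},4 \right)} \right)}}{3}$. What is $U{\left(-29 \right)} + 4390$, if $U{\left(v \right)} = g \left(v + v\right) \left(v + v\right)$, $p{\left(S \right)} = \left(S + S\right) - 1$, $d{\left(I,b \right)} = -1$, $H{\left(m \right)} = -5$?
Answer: $1026$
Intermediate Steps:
$p{\left(S \right)} = -1 + 2 S$ ($p{\left(S \right)} = 2 S - 1 = -1 + 2 S$)
$g = -1$ ($g = \frac{-1 + 2 \left(-1\right)}{3} = \left(-1 - 2\right) \frac{1}{3} = \left(-3\right) \frac{1}{3} = -1$)
$U{\left(v \right)} = - 4 v^{2}$ ($U{\left(v \right)} = - \left(v + v\right) \left(v + v\right) = - 2 v 2 v = - 4 v^{2}$)
$U{\left(-29 \right)} + 4390 = - 4 \left(-29\right)^{2} + 4390 = \left(-4\right) 841 + 4390 = -3364 + 4390 = 1026$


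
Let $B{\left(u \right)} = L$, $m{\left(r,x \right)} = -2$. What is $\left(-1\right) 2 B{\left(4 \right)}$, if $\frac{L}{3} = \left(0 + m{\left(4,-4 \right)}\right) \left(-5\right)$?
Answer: $-60$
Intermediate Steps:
$L = 30$ ($L = 3 \left(0 - 2\right) \left(-5\right) = 3 \left(\left(-2\right) \left(-5\right)\right) = 3 \cdot 10 = 30$)
$B{\left(u \right)} = 30$
$\left(-1\right) 2 B{\left(4 \right)} = \left(-1\right) 2 \cdot 30 = \left(-2\right) 30 = -60$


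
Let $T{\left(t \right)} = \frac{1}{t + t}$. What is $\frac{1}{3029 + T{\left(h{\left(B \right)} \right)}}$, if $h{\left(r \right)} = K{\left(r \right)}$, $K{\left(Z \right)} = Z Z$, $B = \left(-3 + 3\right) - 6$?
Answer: $\frac{72}{218089} \approx 0.00033014$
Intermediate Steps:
$B = -6$ ($B = 0 - 6 = -6$)
$K{\left(Z \right)} = Z^{2}$
$h{\left(r \right)} = r^{2}$
$T{\left(t \right)} = \frac{1}{2 t}$
$\frac{1}{3029 + T{\left(h{\left(B \right)} \right)}} = \frac{1}{3029 + \frac{1}{2 \left(-6\right)^{2}}} = \frac{1}{3029 + \frac{1}{2 \cdot 36}} = \frac{1}{3029 + \frac{1}{2} \cdot \frac{1}{36}} = \frac{1}{3029 + \frac{1}{72}} = \frac{1}{\frac{218089}{72}} = \frac{72}{218089}$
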